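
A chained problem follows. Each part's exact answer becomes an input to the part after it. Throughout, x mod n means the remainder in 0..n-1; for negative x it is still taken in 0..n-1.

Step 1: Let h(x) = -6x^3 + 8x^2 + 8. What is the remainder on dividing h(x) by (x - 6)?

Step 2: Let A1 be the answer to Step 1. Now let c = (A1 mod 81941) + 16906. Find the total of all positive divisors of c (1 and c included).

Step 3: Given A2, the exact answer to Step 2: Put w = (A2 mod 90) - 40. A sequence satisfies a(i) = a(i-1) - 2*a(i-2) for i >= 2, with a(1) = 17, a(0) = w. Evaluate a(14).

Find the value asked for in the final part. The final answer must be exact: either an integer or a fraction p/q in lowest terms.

-1591

Step 1: remainder = value at the root: -6*(6)^3 + 8*(6)^2 + 8 = (-1296) + (288) + (8) = -1000; answer -1000
Step 2: A1 = -1000; c = 97847; 97847 is prime, so its only divisors are 1 and 97847; sigma = 1 + 97847 = 97848; answer 97848
Step 3: A2 = 97848; w = -22; a(2) = 1*(17) - 2*(-22) = 61; iterating: a(2)=61, a(3)=27, a(4)=-95, a(5)=-149, a(6)=41, a(7)=339, a(8)=257, a(9)=-421, a(10)=-935, a(11)=-93, a(12)=1777, a(13)=1963, a(14)=-1591; answer -1591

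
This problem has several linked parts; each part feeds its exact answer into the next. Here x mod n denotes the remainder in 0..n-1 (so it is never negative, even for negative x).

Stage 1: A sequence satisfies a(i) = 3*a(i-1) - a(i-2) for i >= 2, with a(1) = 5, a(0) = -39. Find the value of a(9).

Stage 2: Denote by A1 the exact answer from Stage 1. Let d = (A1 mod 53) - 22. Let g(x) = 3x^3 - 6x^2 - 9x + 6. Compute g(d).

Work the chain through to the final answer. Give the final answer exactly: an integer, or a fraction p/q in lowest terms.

Stage 1: a(2) = 3*(5) - 1*(-39) = 54; iterating: a(2)=54, a(3)=157, a(4)=417, a(5)=1094, a(6)=2865, a(7)=7501, a(8)=19638, a(9)=51413; answer 51413
Stage 2: A1 = 51413; d = -19; 3*(-19)^3 - 6*(-19)^2 - 9*(-19)^1 + 6 = (-20577) + (-2166) + (171) + (6) = -22566; answer -22566

-22566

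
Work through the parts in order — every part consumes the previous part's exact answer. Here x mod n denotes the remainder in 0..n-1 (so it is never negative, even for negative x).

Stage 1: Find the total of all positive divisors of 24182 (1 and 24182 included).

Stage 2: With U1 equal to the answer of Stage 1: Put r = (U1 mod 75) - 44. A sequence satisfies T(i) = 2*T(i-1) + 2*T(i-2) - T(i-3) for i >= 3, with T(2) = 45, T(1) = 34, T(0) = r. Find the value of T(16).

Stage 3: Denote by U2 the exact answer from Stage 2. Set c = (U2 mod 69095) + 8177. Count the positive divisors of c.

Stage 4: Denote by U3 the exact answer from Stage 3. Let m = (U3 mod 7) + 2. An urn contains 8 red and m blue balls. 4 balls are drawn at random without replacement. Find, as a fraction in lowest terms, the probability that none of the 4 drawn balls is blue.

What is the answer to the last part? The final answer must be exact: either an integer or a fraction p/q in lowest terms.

Stage 1: 24182 = 2 * 107 * 113; sigma = (1 + 2) * (1 + 107) * (1 + 113) = 3 * 108 * 114 = 36936; answer 36936
Stage 2: U1 = 36936; r = -8; T(3) = 2*(45) + 2*(34) - 1*(-8) = 166; iterating: T(3)=166, T(4)=388, T(5)=1063, T(6)=2736, T(7)=7210, T(8)=18829, T(9)=49342, T(10)=129132, T(11)=338119, T(12)=885160, T(13)=2317426, T(14)=6067053, T(15)=15883798, T(16)=41584276; answer 41584276
Stage 3: U2 = 41584276; c = 66358; 66358 = 2 * 33179; number of divisors = (1+1) * (1+1) = 4; answer 4
Stage 4: U3 = 4; m = 6; total draws C(14,4) = 1001; favorable C(8,4) = 70; P = 10/143; answer 10/143

10/143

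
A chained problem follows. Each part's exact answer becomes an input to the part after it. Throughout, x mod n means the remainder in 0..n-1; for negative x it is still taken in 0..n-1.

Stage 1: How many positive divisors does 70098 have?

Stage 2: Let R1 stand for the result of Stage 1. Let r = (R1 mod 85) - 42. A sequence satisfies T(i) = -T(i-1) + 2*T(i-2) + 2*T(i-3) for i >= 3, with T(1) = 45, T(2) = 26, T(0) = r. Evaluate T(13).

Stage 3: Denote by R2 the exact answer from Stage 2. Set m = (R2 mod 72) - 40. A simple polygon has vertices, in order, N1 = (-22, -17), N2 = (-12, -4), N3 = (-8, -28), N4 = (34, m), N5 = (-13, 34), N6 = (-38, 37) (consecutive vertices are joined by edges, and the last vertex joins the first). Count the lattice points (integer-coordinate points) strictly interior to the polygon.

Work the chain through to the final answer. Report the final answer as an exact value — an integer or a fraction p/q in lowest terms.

2294

Stage 1: 70098 = 2 * 3 * 7 * 1669; number of divisors = (1+1) * (1+1) * (1+1) * (1+1) = 16; answer 16
Stage 2: R1 = 16; r = -26; T(3) = -1*(26) + 2*(45) + 2*(-26) = 12; iterating: T(3)=12, T(4)=130, T(5)=-54, T(6)=338, T(7)=-186, T(8)=754, T(9)=-450, T(10)=1586, T(11)=-978, T(12)=3250, T(13)=-2034; answer -2034
Stage 3: R2 = -2034; m = 14; cross terms: (-22*-4 - -12*-17)=-116, (-12*-28 - -8*-4)=304, (-8*14 - 34*-28)=840, (34*34 - -13*14)=1338, (-13*37 - -38*34)=811, (-38*-17 - -22*37)=1460; twice the area = |4637| = 4637; area = 4637/2; boundary points = 1 + 4 + 42 + 1 + 1 + 2 = 51; strictly interior points = area - boundary/2 + 1 = 2294; answer 2294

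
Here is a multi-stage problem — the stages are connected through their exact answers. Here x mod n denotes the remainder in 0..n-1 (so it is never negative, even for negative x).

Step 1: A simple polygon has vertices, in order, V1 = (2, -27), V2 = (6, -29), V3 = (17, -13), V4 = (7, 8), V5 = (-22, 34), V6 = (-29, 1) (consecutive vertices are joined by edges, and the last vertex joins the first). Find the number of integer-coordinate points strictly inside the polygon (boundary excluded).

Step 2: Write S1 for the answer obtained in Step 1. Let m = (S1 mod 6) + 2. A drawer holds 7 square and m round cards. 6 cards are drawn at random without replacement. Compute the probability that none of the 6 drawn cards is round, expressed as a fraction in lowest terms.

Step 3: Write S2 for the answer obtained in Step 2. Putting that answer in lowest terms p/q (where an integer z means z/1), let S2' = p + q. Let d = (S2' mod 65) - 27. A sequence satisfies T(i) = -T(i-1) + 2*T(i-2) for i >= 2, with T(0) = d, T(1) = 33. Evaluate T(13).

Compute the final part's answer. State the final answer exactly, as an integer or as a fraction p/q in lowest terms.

Step 1: cross terms: (2*-29 - 6*-27)=104, (6*-13 - 17*-29)=415, (17*8 - 7*-13)=227, (7*34 - -22*8)=414, (-22*1 - -29*34)=964, (-29*-27 - 2*1)=781; twice the area = |2905| = 2905; area = 2905/2; boundary points = 2 + 1 + 1 + 1 + 1 + 1 = 7; strictly interior points = area - boundary/2 + 1 = 1450; answer 1450
Step 2: S1 = 1450; m = 6; total draws C(13,6) = 1716; favorable C(7,6) = 7; P = 7/1716; answer 7/1716
Step 3: S2 = 7/1716; threaded value p + q = 1723; d = 6; T(2) = -1*(33) + 2*(6) = -21; iterating: T(2)=-21, T(3)=87, T(4)=-129, T(5)=303, T(6)=-561, T(7)=1167, T(8)=-2289, T(9)=4623, T(10)=-9201, T(11)=18447, T(12)=-36849, T(13)=73743; answer 73743

73743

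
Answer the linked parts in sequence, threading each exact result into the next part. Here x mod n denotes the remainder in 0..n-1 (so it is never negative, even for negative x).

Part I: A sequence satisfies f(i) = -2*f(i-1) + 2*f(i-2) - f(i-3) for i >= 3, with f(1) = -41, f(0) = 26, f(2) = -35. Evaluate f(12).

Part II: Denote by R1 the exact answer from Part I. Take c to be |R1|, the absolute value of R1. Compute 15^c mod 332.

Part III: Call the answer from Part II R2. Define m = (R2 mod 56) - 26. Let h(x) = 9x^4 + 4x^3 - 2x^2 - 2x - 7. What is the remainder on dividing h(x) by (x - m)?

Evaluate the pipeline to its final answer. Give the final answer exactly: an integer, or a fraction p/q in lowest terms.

5078

Part I: f(3) = -2*(-35) + 2*(-41) - 1*(26) = -38; iterating: f(3)=-38, f(4)=47, f(5)=-135, f(6)=402, f(7)=-1121, f(8)=3181, f(9)=-9006, f(10)=25495, f(11)=-72183, f(12)=204362; answer 204362
Part II: R1 = 204362; c = 204362; squarings mod 332: 15^1=15, 15^2=225, 15^4=161, 15^8=25, 15^16=293, 15^32=193, 15^64=65, 15^128=241, 15^256=313, 15^512=29, 15^1024=177, 15^2048=121, 15^4096=33, 15^8192=93, 15^16384=17, 15^32768=289, 15^65536=189, 15^131072=197; 15^204362 = 15^2 * 15^8 * 15^64 * 15^512 * 15^1024 * 15^2048 * 15^4096 * 15^65536 * 15^131072 = 189 (mod 332); answer 189
Part III: R2 = 189; m = -5; remainder = value at the root: 9*(-5)^4 + 4*(-5)^3 - 2*(-5)^2 - 2*(-5)^1 - 7 = (5625) + (-500) + (-50) + (10) + (-7) = 5078; answer 5078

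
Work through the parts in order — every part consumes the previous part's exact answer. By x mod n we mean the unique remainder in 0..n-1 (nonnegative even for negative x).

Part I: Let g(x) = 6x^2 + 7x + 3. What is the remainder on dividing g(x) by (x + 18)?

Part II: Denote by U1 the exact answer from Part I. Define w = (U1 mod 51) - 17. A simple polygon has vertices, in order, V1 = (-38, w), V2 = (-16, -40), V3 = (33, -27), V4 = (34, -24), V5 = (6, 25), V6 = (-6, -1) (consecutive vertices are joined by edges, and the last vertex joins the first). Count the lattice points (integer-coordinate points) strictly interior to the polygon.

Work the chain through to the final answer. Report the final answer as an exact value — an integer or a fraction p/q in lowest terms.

Part I: remainder = value at the root: 6*(-18)^2 + 7*(-18)^1 + 3 = (1944) + (-126) + (3) = 1821; answer 1821
Part II: U1 = 1821; w = 19; cross terms: (-38*-40 - -16*19)=1824, (-16*-27 - 33*-40)=1752, (33*-24 - 34*-27)=126, (34*25 - 6*-24)=994, (6*-1 - -6*25)=144, (-6*19 - -38*-1)=-152; twice the area = |4688| = 4688; area = 2344; boundary points = 1 + 1 + 1 + 7 + 2 + 4 = 16; strictly interior points = area - boundary/2 + 1 = 2337; answer 2337

2337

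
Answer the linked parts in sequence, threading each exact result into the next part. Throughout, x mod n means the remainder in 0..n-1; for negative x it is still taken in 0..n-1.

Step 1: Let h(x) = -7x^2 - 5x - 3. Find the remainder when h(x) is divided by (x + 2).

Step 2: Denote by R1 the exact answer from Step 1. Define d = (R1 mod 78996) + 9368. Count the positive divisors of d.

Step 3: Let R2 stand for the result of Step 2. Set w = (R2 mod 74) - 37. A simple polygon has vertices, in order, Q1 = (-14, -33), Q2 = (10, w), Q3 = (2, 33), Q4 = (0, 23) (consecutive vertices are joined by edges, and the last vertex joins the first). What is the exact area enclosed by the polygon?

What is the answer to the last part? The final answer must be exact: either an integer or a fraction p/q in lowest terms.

762

Step 1: remainder = value at the root: -7*(-2)^2 - 5*(-2)^1 - 3 = (-28) + (10) + (-3) = -21; answer -21
Step 2: R1 = -21; d = 88343; 88343 = 23^2 * 167; number of divisors = (2+1) * (1+1) = 6; answer 6
Step 3: R2 = 6; w = -31; cross terms: (-14*-31 - 10*-33)=764, (10*33 - 2*-31)=392, (2*23 - 0*33)=46, (0*-33 - -14*23)=322; twice the area = |1524| = 1524; area = 762; answer 762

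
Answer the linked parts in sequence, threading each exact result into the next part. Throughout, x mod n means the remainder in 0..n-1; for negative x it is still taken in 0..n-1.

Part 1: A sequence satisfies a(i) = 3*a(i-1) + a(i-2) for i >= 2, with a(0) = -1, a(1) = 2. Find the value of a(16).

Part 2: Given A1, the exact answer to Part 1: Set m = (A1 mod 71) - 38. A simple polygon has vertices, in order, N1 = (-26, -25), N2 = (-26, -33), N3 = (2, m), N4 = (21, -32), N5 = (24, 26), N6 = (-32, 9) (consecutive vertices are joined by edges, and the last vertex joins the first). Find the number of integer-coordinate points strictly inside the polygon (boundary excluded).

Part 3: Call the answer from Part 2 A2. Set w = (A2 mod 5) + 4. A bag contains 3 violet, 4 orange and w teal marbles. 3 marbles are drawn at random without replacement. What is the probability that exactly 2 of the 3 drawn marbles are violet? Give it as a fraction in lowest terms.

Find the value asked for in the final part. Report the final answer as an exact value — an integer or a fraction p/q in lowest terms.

Part 1: a(2) = 3*(2) + 1*(-1) = 5; iterating: a(2)=5, a(3)=17, a(4)=56, a(5)=185, a(6)=611, a(7)=2018, a(8)=6665, a(9)=22013, a(10)=72704, a(11)=240125, a(12)=793079, a(13)=2619362, a(14)=8651165, a(15)=28572857, a(16)=94369736; answer 94369736
Part 2: A1 = 94369736; m = -23; cross terms: (-26*-33 - -26*-25)=208, (-26*-23 - 2*-33)=664, (2*-32 - 21*-23)=419, (21*26 - 24*-32)=1314, (24*9 - -32*26)=1048, (-32*-25 - -26*9)=1034; twice the area = |4687| = 4687; area = 4687/2; boundary points = 8 + 2 + 1 + 1 + 1 + 2 = 15; strictly interior points = area - boundary/2 + 1 = 2337; answer 2337
Part 3: A2 = 2337; w = 6; total draws C(13,3) = 286; favorable C(3,2)*C(10,1) = 30; P = 15/143; answer 15/143

15/143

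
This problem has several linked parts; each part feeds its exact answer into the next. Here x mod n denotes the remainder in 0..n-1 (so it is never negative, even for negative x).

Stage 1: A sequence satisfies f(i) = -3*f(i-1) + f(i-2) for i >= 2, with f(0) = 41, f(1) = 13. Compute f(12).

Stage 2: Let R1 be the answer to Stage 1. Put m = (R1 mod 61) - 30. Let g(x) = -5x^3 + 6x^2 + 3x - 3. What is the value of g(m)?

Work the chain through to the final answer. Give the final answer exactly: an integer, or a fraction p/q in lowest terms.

-13

Stage 1: f(2) = -3*(13) + 1*(41) = 2; iterating: f(2)=2, f(3)=7, f(4)=-19, f(5)=64, f(6)=-211, f(7)=697, f(8)=-2302, f(9)=7603, f(10)=-25111, f(11)=82936, f(12)=-273919; answer -273919
Stage 2: R1 = -273919; m = 2; -5*(2)^3 + 6*(2)^2 + 3*(2)^1 - 3 = (-40) + (24) + (6) + (-3) = -13; answer -13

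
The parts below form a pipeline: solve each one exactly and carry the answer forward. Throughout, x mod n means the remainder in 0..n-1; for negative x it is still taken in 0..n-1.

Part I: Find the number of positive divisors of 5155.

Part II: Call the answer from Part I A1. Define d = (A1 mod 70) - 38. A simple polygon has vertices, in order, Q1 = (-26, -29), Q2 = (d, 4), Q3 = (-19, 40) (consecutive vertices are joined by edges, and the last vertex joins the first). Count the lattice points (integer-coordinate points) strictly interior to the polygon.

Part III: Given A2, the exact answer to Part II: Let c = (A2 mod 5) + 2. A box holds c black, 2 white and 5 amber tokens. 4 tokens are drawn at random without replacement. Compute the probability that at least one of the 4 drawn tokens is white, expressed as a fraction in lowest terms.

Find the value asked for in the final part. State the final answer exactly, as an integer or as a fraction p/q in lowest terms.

Part I: 5155 = 5 * 1031; number of divisors = (1+1) * (1+1) = 4; answer 4
Part II: A1 = 4; d = -34; cross terms: (-26*4 - -34*-29)=-1090, (-34*40 - -19*4)=-1284, (-19*-29 - -26*40)=1591; twice the area = |-783| = 783; area = 783/2; boundary points = 1 + 3 + 1 = 5; strictly interior points = area - boundary/2 + 1 = 390; answer 390
Part III: A2 = 390; c = 2; total draws C(9,4) = 126; complement C(7,4) = 35; favorable 126 - 35 = 91; P = 13/18; answer 13/18

13/18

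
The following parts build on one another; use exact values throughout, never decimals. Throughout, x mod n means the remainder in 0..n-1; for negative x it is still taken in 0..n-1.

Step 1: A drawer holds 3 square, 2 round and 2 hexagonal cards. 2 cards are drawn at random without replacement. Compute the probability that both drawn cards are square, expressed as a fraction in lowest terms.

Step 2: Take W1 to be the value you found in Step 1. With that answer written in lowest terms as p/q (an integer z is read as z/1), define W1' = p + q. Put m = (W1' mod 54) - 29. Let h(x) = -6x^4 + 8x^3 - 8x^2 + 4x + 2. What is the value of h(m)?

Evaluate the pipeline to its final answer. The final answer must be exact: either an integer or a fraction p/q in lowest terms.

Step 1: total draws C(7,2) = 21; favorable C(3,2) = 3; P = 1/7; answer 1/7
Step 2: W1 = 1/7; threaded value p + q = 8; m = -21; -6*(-21)^4 + 8*(-21)^3 - 8*(-21)^2 + 4*(-21)^1 + 2 = (-1166886) + (-74088) + (-3528) + (-84) + (2) = -1244584; answer -1244584

-1244584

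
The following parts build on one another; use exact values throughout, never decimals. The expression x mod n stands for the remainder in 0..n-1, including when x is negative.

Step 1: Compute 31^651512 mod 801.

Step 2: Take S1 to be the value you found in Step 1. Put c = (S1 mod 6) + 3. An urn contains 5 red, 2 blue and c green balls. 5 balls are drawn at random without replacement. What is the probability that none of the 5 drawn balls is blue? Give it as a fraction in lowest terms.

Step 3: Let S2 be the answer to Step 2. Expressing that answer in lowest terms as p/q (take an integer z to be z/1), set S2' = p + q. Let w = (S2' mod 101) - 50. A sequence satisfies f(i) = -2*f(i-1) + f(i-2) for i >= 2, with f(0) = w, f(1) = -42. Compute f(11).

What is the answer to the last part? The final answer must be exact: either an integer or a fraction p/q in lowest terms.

-155514

Step 1: squarings mod 801: 31^1=31, 31^2=160, 31^4=769, 31^8=223, 31^16=67, 31^32=484, 31^64=364, 31^128=331, 31^256=625, 31^512=538, 31^1024=283, 31^2048=790, 31^4096=121, 31^8192=223, 31^16384=67, 31^32768=484, 31^65536=364, 31^131072=331, 31^262144=625, 31^524288=538; 31^651512 = 31^8 * 31^16 * 31^32 * 31^64 * 31^128 * 31^4096 * 31^8192 * 31^16384 * 31^32768 * 31^65536 * 31^524288 = 655 (mod 801); answer 655
Step 2: S1 = 655; c = 4; total draws C(11,5) = 462; favorable C(9,5) = 126; P = 3/11; answer 3/11
Step 3: S2 = 3/11; threaded value p + q = 14; w = -36; f(2) = -2*(-42) + 1*(-36) = 48; iterating: f(2)=48, f(3)=-138, f(4)=324, f(5)=-786, f(6)=1896, f(7)=-4578, f(8)=11052, f(9)=-26682, f(10)=64416, f(11)=-155514; answer -155514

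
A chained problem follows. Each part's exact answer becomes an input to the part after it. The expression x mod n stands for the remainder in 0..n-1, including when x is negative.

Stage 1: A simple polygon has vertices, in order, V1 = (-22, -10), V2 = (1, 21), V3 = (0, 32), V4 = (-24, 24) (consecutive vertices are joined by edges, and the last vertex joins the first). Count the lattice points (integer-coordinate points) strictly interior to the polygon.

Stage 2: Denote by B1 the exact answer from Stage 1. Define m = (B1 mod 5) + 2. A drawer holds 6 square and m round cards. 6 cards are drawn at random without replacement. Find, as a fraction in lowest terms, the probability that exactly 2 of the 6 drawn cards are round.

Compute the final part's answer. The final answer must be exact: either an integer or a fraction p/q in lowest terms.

Stage 1: cross terms: (-22*21 - 1*-10)=-452, (1*32 - 0*21)=32, (0*24 - -24*32)=768, (-24*-10 - -22*24)=768; twice the area = |1116| = 1116; area = 558; boundary points = 1 + 1 + 8 + 2 = 12; strictly interior points = area - boundary/2 + 1 = 553; answer 553
Stage 2: B1 = 553; m = 5; total draws C(11,6) = 462; favorable C(5,2)*C(6,4) = 150; P = 25/77; answer 25/77

25/77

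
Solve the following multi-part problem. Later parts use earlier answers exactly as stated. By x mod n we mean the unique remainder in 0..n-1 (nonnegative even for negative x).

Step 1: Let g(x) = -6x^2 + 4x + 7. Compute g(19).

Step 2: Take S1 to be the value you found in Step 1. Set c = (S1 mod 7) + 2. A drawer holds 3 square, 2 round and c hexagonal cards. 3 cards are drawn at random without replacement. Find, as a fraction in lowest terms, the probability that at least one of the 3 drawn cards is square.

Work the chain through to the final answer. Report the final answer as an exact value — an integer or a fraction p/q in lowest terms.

Step 1: -6*(19)^2 + 4*(19)^1 + 7 = (-2166) + (76) + (7) = -2083; answer -2083
Step 2: S1 = -2083; c = 5; total draws C(10,3) = 120; complement C(7,3) = 35; favorable 120 - 35 = 85; P = 17/24; answer 17/24

17/24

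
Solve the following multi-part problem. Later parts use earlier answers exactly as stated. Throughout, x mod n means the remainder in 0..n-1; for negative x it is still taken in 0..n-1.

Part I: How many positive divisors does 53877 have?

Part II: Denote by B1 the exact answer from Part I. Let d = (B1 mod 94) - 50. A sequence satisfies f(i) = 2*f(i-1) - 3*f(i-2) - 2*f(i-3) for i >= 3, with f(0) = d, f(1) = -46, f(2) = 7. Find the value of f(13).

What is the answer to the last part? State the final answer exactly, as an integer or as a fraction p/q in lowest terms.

-258316

Part I: 53877 = 3 * 17959; number of divisors = (1+1) * (1+1) = 4; answer 4
Part II: B1 = 4; d = -46; f(3) = 2*(7) - 3*(-46) - 2*(-46) = 244; iterating: f(3)=244, f(4)=559, f(5)=372, f(6)=-1421, f(7)=-5076, f(8)=-6633, f(9)=4804, f(10)=39659, f(11)=78172, f(12)=27759, f(13)=-258316; answer -258316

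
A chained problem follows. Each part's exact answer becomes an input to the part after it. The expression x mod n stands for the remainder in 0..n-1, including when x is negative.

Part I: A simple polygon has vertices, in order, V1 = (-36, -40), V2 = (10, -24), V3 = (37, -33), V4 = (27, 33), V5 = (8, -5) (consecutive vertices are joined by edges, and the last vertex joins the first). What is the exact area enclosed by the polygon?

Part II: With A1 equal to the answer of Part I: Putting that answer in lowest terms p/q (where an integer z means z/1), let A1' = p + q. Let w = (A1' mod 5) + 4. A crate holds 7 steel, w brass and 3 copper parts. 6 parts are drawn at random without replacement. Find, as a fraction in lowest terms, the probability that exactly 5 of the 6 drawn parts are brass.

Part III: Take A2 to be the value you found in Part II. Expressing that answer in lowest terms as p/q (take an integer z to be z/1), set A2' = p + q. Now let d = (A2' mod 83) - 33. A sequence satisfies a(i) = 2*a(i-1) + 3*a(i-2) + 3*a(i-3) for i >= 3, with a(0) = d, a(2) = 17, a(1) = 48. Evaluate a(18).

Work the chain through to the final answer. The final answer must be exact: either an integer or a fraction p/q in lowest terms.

Part I: cross terms: (-36*-24 - 10*-40)=1264, (10*-33 - 37*-24)=558, (37*33 - 27*-33)=2112, (27*-5 - 8*33)=-399, (8*-40 - -36*-5)=-500; twice the area = |3035| = 3035; area = 3035/2; answer 3035/2
Part II: A1 = 3035/2; threaded value p + q = 3037; w = 6; total draws C(16,6) = 8008; favorable C(6,5)*C(10,1) = 60; P = 15/2002; answer 15/2002
Part III: A2 = 15/2002; threaded value p + q = 2017; d = -8; a(3) = 2*(17) + 3*(48) + 3*(-8) = 154; iterating: a(3)=154, a(4)=503, a(5)=1519, a(6)=5009, a(7)=16084, a(8)=51752, a(9)=166783, a(10)=537074, a(11)=1729753, a(12)=5571077, a(13)=17942635, a(14)=57787760, a(15)=186116656, a(16)=599424497, a(17)=1930562242, a(18)=6217747943; answer 6217747943

6217747943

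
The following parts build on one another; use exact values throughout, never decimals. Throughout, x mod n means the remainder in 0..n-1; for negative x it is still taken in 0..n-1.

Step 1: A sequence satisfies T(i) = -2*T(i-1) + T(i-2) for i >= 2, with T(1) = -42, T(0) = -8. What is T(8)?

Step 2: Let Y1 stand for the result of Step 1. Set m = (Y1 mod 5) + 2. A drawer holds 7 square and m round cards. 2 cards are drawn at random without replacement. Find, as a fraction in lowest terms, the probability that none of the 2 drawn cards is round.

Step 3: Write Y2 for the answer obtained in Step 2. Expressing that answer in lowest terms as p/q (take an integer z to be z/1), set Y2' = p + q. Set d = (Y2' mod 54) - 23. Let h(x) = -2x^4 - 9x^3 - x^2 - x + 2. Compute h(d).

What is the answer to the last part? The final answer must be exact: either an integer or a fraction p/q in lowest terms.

Step 1: T(2) = -2*(-42) + 1*(-8) = 76; iterating: T(2)=76, T(3)=-194, T(4)=464, T(5)=-1122, T(6)=2708, T(7)=-6538, T(8)=15784; answer 15784
Step 2: Y1 = 15784; m = 6; total draws C(13,2) = 78; favorable C(7,2) = 21; P = 7/26; answer 7/26
Step 3: Y2 = 7/26; threaded value p + q = 33; d = 10; -2*(10)^4 - 9*(10)^3 - 1*(10)^2 - 1*(10)^1 + 2 = (-20000) + (-9000) + (-100) + (-10) + (2) = -29108; answer -29108

-29108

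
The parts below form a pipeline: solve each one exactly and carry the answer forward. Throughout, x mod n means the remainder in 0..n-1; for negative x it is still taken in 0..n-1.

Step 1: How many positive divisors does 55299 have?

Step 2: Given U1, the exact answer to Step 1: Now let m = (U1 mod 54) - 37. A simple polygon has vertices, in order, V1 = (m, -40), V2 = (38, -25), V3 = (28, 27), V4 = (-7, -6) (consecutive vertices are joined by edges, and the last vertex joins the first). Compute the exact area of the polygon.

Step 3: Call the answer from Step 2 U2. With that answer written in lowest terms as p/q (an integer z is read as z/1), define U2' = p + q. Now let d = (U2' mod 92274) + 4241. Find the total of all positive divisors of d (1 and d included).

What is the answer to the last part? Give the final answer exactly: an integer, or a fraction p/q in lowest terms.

Step 1: 55299 = 3 * 18433; number of divisors = (1+1) * (1+1) = 4; answer 4
Step 2: U1 = 4; m = -33; cross terms: (-33*-25 - 38*-40)=2345, (38*27 - 28*-25)=1726, (28*-6 - -7*27)=21, (-7*-40 - -33*-6)=82; twice the area = |4174| = 4174; area = 2087; answer 2087
Step 3: U2 = 2087; threaded value p + q = 2088; d = 6329; 6329 is prime, so its only divisors are 1 and 6329; sigma = 1 + 6329 = 6330; answer 6330

6330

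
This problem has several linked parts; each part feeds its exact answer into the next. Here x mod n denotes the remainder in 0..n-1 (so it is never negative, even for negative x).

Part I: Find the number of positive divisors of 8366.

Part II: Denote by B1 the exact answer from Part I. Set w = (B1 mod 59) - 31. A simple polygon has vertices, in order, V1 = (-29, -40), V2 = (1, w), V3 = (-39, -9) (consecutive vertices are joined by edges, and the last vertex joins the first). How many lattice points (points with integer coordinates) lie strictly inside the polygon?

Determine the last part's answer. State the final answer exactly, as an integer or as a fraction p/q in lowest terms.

Part I: 8366 = 2 * 47 * 89; number of divisors = (1+1) * (1+1) * (1+1) = 8; answer 8
Part II: B1 = 8; w = -23; cross terms: (-29*-23 - 1*-40)=707, (1*-9 - -39*-23)=-906, (-39*-40 - -29*-9)=1299; twice the area = |1100| = 1100; area = 550; boundary points = 1 + 2 + 1 = 4; strictly interior points = area - boundary/2 + 1 = 549; answer 549

549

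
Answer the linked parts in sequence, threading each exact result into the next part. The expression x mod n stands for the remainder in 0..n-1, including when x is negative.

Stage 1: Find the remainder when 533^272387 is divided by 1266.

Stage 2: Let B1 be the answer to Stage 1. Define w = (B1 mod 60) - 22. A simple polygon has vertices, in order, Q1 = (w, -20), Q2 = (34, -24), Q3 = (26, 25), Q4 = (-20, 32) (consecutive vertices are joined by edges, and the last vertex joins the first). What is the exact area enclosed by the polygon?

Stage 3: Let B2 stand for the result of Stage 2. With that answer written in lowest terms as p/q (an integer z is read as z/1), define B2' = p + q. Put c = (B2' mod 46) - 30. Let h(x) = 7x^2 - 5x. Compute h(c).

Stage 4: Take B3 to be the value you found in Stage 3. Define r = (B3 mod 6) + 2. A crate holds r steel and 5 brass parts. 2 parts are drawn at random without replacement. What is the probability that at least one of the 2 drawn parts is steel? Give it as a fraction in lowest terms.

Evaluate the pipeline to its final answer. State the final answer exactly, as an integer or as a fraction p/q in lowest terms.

11/21

Stage 1: squarings mod 1266: 533^1=533, 533^2=505, 533^4=559, 533^8=1045, 533^16=733, 533^32=505, 533^64=559, 533^128=1045, 533^256=733, 533^512=505, 533^1024=559, 533^2048=1045, 533^4096=733, 533^8192=505, 533^16384=559, 533^32768=1045, 533^65536=733, 533^131072=505, 533^262144=559; 533^272387 = 533^1 * 533^2 * 533^2048 * 533^8192 * 533^262144 = 761 (mod 1266); answer 761
Stage 2: B1 = 761; w = 19; cross terms: (19*-24 - 34*-20)=224, (34*25 - 26*-24)=1474, (26*32 - -20*25)=1332, (-20*-20 - 19*32)=-208; twice the area = |2822| = 2822; area = 1411; answer 1411
Stage 3: B2 = 1411; threaded value p + q = 1412; c = 2; 7*(2)^2 - 5*(2)^1 = (28) + (-10) = 18; answer 18
Stage 4: B3 = 18; r = 2; total draws C(7,2) = 21; complement C(5,2) = 10; favorable 21 - 10 = 11; P = 11/21; answer 11/21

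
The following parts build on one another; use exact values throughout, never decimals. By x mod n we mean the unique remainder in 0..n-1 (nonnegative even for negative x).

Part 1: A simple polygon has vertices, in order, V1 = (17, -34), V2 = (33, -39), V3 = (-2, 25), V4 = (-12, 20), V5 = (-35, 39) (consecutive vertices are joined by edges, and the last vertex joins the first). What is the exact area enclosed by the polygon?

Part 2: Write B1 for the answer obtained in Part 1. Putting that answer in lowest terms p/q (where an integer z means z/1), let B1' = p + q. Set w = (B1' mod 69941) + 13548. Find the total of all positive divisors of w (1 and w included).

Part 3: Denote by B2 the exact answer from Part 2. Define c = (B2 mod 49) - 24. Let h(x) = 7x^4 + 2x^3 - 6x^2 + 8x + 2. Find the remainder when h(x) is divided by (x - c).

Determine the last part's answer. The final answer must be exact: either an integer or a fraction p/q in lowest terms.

592877

Part 1: cross terms: (17*-39 - 33*-34)=459, (33*25 - -2*-39)=747, (-2*20 - -12*25)=260, (-12*39 - -35*20)=232, (-35*-34 - 17*39)=527; twice the area = |2225| = 2225; area = 2225/2; answer 2225/2
Part 2: B1 = 2225/2; threaded value p + q = 2227; w = 15775; 15775 = 5^2 * 631; sigma = (1 + 5 + 25) * (1 + 631) = 31 * 632 = 19592; answer 19592
Part 3: B2 = 19592; c = 17; remainder = value at the root: 7*(17)^4 + 2*(17)^3 - 6*(17)^2 + 8*(17)^1 + 2 = (584647) + (9826) + (-1734) + (136) + (2) = 592877; answer 592877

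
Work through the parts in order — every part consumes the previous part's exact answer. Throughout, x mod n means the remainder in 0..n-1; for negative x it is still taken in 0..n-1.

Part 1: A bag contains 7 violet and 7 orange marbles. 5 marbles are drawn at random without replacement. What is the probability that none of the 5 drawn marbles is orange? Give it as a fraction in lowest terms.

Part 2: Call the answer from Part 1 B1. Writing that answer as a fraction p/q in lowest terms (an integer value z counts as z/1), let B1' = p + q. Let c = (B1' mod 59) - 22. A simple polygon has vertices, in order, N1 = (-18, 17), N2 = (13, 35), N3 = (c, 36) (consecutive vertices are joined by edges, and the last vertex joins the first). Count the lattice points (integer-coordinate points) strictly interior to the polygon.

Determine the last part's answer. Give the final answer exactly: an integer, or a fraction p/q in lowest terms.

Part 1: total draws C(14,5) = 2002; favorable C(7,5) = 21; P = 3/286; answer 3/286
Part 2: B1 = 3/286; threaded value p + q = 289; c = 31; cross terms: (-18*35 - 13*17)=-851, (13*36 - 31*35)=-617, (31*17 - -18*36)=1175; twice the area = |-293| = 293; area = 293/2; boundary points = 1 + 1 + 1 = 3; strictly interior points = area - boundary/2 + 1 = 146; answer 146

146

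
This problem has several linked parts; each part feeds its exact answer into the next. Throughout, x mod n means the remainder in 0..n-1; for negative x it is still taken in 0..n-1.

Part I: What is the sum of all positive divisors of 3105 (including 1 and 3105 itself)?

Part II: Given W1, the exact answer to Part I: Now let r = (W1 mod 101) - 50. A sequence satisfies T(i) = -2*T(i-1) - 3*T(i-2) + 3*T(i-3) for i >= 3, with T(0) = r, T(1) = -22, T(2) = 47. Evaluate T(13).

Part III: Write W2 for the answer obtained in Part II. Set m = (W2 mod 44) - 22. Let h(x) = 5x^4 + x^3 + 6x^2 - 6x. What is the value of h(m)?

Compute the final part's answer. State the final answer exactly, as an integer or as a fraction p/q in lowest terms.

106200

Part I: 3105 = 3^3 * 5 * 23; sigma = (1 + 3 + 9 + 27) * (1 + 5) * (1 + 23) = 40 * 6 * 24 = 5760; answer 5760
Part II: W1 = 5760; r = -47; T(3) = -2*(47) - 3*(-22) + 3*(-47) = -169; iterating: T(3)=-169, T(4)=131, T(5)=386, T(6)=-1672, T(7)=2579, T(8)=1016, T(9)=-14785, T(10)=34259, T(11)=-21115, T(12)=-104902, T(13)=375926; answer 375926
Part III: W2 = 375926; m = 12; 5*(12)^4 + 1*(12)^3 + 6*(12)^2 - 6*(12)^1 = (103680) + (1728) + (864) + (-72) = 106200; answer 106200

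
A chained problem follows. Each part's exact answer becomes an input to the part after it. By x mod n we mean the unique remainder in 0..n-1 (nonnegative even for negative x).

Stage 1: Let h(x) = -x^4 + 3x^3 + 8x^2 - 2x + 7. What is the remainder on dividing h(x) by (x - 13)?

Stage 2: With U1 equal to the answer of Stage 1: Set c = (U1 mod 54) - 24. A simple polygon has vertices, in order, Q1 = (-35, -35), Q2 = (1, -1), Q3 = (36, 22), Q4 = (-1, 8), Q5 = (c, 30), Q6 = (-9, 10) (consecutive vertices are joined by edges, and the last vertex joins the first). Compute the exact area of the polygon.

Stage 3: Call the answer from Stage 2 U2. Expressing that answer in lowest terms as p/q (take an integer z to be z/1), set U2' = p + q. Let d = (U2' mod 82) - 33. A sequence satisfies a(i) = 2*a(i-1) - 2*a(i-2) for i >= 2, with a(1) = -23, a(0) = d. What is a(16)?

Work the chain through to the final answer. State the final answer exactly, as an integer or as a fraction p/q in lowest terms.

10752

Stage 1: remainder = value at the root: -1*(13)^4 + 3*(13)^3 + 8*(13)^2 - 2*(13)^1 + 7 = (-28561) + (6591) + (1352) + (-26) + (7) = -20637; answer -20637
Stage 2: U1 = -20637; c = 21; cross terms: (-35*-1 - 1*-35)=70, (1*22 - 36*-1)=58, (36*8 - -1*22)=310, (-1*30 - 21*8)=-198, (21*10 - -9*30)=480, (-9*-35 - -35*10)=665; twice the area = |1385| = 1385; area = 1385/2; answer 1385/2
Stage 3: U2 = 1385/2; threaded value p + q = 1387; d = 42; a(2) = 2*(-23) - 2*(42) = -130; iterating: a(2)=-130, a(3)=-214, a(4)=-168, a(5)=92, a(6)=520, a(7)=856, a(8)=672, a(9)=-368, a(10)=-2080, a(11)=-3424, a(12)=-2688, a(13)=1472, a(14)=8320, a(15)=13696, a(16)=10752; answer 10752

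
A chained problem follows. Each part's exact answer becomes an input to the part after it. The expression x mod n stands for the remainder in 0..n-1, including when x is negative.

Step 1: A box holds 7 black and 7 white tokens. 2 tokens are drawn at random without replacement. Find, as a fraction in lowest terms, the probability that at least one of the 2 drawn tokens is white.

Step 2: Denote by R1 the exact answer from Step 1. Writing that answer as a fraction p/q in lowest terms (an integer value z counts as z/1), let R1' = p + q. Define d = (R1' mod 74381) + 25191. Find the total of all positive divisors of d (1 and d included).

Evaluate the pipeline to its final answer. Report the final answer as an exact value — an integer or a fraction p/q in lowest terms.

43248

Step 1: total draws C(14,2) = 91; complement C(7,2) = 21; favorable 91 - 21 = 70; P = 10/13; answer 10/13
Step 2: R1 = 10/13; threaded value p + q = 23; d = 25214; 25214 = 2 * 7 * 1801; sigma = (1 + 2) * (1 + 7) * (1 + 1801) = 3 * 8 * 1802 = 43248; answer 43248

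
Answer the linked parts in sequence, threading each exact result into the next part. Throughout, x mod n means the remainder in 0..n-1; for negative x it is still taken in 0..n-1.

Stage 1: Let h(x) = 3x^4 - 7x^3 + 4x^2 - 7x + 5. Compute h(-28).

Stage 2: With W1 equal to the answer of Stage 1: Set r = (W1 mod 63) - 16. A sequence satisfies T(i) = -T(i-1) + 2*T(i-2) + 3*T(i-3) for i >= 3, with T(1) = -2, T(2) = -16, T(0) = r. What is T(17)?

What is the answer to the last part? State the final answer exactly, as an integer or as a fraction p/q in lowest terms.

Stage 1: 3*(-28)^4 - 7*(-28)^3 + 4*(-28)^2 - 7*(-28)^1 + 5 = (1843968) + (153664) + (3136) + (196) + (5) = 2000969; answer 2000969
Stage 2: W1 = 2000969; r = 10; T(3) = -1*(-16) + 2*(-2) + 3*(10) = 42; iterating: T(3)=42, T(4)=-80, T(5)=116, T(6)=-150, T(7)=142, T(8)=-94, T(9)=-72, T(10)=310, T(11)=-736, T(12)=1140, T(13)=-1682, T(14)=1754, T(15)=-1698, T(16)=160, T(17)=1706; answer 1706

1706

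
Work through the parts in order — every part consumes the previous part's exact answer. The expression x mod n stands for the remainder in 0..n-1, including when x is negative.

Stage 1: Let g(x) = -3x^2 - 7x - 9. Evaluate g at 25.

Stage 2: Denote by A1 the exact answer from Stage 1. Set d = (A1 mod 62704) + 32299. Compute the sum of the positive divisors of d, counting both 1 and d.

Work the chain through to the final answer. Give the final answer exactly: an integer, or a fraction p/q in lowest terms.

Stage 1: -3*(25)^2 - 7*(25)^1 - 9 = (-1875) + (-175) + (-9) = -2059; answer -2059
Stage 2: A1 = -2059; d = 92944; 92944 = 2^4 * 37 * 157; sigma = (1 + 2 + 4 + 8 + 16) * (1 + 37) * (1 + 157) = 31 * 38 * 158 = 186124; answer 186124

186124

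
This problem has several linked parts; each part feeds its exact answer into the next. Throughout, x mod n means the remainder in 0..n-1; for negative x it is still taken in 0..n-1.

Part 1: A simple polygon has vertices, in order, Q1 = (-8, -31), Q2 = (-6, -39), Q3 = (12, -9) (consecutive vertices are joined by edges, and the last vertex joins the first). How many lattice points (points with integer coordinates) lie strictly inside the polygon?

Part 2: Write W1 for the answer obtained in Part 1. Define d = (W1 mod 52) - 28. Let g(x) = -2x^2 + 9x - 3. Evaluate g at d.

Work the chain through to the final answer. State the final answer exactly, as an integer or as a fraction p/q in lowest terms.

-489

Part 1: cross terms: (-8*-39 - -6*-31)=126, (-6*-9 - 12*-39)=522, (12*-31 - -8*-9)=-444; twice the area = |204| = 204; area = 102; boundary points = 2 + 6 + 2 = 10; strictly interior points = area - boundary/2 + 1 = 98; answer 98
Part 2: W1 = 98; d = 18; -2*(18)^2 + 9*(18)^1 - 3 = (-648) + (162) + (-3) = -489; answer -489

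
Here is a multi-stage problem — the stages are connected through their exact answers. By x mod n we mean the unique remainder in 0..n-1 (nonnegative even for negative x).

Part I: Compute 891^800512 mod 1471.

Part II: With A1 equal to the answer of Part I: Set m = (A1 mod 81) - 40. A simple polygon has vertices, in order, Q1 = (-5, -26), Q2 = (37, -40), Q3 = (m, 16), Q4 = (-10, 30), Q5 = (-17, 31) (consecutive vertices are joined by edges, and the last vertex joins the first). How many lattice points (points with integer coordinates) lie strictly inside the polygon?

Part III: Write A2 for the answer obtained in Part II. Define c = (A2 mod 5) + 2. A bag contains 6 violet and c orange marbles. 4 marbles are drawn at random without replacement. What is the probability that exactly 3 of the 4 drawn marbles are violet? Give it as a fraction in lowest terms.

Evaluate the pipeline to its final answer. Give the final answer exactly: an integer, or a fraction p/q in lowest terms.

10/21

Part I: squarings mod 1471: 891^1=891, 891^2=1012, 891^4=328, 891^8=201, 891^16=684, 891^32=78, 891^64=200, 891^128=283, 891^256=655, 891^512=964, 891^1024=1095, 891^2048=160, 891^4096=593, 891^8192=80, 891^16384=516, 891^32768=5, 891^65536=25, 891^131072=625, 891^262144=810, 891^524288=34; 891^800512 = 891^256 * 891^512 * 891^1024 * 891^4096 * 891^8192 * 891^262144 * 891^524288 = 121 (mod 1471); answer 121
Part II: A1 = 121; m = 0; cross terms: (-5*-40 - 37*-26)=1162, (37*16 - 0*-40)=592, (0*30 - -10*16)=160, (-10*31 - -17*30)=200, (-17*-26 - -5*31)=597; twice the area = |2711| = 2711; area = 2711/2; boundary points = 14 + 1 + 2 + 1 + 3 = 21; strictly interior points = area - boundary/2 + 1 = 1346; answer 1346
Part III: A2 = 1346; c = 3; total draws C(9,4) = 126; favorable C(6,3)*C(3,1) = 60; P = 10/21; answer 10/21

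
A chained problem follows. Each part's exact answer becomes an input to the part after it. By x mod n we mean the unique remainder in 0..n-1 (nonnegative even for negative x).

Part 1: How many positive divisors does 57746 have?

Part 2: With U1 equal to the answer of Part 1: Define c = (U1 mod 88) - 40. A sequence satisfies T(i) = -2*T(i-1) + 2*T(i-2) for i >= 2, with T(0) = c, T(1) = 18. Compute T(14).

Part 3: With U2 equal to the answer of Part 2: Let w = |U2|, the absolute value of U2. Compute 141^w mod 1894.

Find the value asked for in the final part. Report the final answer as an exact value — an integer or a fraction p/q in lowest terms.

Part 1: 57746 = 2 * 13 * 2221; number of divisors = (1+1) * (1+1) * (1+1) = 8; answer 8
Part 2: U1 = 8; c = -32; T(2) = -2*(18) + 2*(-32) = -100; iterating: T(2)=-100, T(3)=236, T(4)=-672, T(5)=1816, T(6)=-4976, T(7)=13584, T(8)=-37120, T(9)=101408, T(10)=-277056, T(11)=756928, T(12)=-2067968, T(13)=5649792, T(14)=-15435520; answer -15435520
Part 3: U2 = -15435520; w = 15435520; squarings mod 1894: 141^1=141, 141^2=941, 141^4=983, 141^8=349, 141^16=585, 141^32=1305, 141^64=319, 141^128=1379, 141^256=65, 141^512=437, 141^1024=1569, 141^2048=1455, 141^4096=1427, 141^8192=279, 141^16384=187, 141^32768=877, 141^65536=165, 141^131072=709, 141^262144=771, 141^524288=1619, 141^1048576=1759, 141^2097152=1179, 141^4194304=1739, 141^8388608=1297; 141^15435520 = 141^256 * 141^512 * 141^1024 * 141^32768 * 141^65536 * 141^131072 * 141^524288 * 141^2097152 * 141^4194304 * 141^8388608 = 469 (mod 1894); answer 469

469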